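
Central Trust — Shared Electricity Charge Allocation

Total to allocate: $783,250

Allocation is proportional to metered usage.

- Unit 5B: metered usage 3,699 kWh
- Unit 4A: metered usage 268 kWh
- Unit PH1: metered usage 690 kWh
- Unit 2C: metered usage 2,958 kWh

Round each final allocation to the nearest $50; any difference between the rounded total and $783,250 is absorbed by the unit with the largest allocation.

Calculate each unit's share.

Unit 5B: $380,500 · Unit 4A: $27,550 · Unit PH1: $70,950 · Unit 2C: $304,250

Sum of metered usage: 7,615.
Pro-rata amounts: Unit 5B 3,699/7,615 × $783,250 = 380,465.10; Unit 4A 268/7,615 × $783,250 = 27,565.46; Unit PH1 690/7,615 × $783,250 = 70,970.78; Unit 2C 2,958/7,615 × $783,250 = 304,248.65.
At nearest $50: Unit 5B $380,450; Unit 4A $27,550; Unit PH1 $70,950; Unit 2C $304,250. Sum = $783,200.
Difference $783,250 − $783,200 = +$50 applied to largest allocation (Unit 5B): Unit 5B becomes $380,500.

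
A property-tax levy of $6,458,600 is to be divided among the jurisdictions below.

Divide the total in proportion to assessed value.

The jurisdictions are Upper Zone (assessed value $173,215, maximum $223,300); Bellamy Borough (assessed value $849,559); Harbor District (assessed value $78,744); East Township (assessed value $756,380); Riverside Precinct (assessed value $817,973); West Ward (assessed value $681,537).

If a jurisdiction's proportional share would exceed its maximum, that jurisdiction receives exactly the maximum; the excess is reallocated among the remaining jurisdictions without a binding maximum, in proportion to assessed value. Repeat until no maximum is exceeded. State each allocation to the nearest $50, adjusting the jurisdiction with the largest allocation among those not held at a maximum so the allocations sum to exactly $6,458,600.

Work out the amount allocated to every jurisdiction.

Upper Zone: $223,300 · Bellamy Borough: $1,663,600 · Harbor District: $154,200 · East Township: $1,481,150 · Riverside Precinct: $1,601,750 · West Ward: $1,334,600

Combined assessed value = 3,357,408.
Pro-rata shares before constraints: Upper Zone 333,211.33; Bellamy Borough 1,634,285.07; Harbor District 151,478.76; East Township 1,455,037.89; Riverside Precinct 1,573,523.51; West Ward 1,311,063.44.
Held at cap: Upper Zone ($223,300); remaining pool $6,235,300 reallocated over remaining assessed value 3,184,193.
Redistributed shares: Bellamy Borough 1,663,609.97 → $1,663,600; Harbor District 154,196.83 → $154,200; East Township 1,481,146.47 → $1,481,150; Riverside Precinct 1,601,758.14 → $1,601,750; West Ward 1,334,588.59 → $1,334,600.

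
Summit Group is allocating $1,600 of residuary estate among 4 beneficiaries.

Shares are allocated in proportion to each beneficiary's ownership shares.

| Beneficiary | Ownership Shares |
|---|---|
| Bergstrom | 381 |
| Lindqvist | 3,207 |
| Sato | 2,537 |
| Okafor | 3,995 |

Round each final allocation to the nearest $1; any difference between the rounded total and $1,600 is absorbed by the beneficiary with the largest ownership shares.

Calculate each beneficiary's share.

Bergstrom: $60; Lindqvist: $507; Sato: $401; Okafor: $632

Sum of ownership shares: 381 + 3,207 + 2,537 + 3,995 = 10,120.
Pro-rata amounts: Bergstrom 60.24; Lindqvist 507.04; Sato 401.11; Okafor 631.62.
At nearest $1: Bergstrom $60; Lindqvist $507; Sato $401; Okafor $632. Sum = $1,600.
Sum already equals the total — no adjustment.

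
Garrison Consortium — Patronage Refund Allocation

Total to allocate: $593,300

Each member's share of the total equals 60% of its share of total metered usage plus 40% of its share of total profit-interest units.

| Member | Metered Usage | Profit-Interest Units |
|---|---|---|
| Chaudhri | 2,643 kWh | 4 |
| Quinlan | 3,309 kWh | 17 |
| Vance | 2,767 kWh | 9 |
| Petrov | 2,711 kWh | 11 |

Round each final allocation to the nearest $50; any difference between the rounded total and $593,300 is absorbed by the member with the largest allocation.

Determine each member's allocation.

Chaudhri: $105,450 | Quinlan: $201,500 | Vance: $138,250 | Petrov: $148,100

Metered usage total 11,430; profit-interest units total 41.
Composite weights (60% metered usage + 40% profit-interest units): Chaudhri 0.1778; Quinlan 0.3396; Vance 0.2331; Petrov 0.2496.
Unrounded shares: Chaudhri 105,467.71; Quinlan 201,457.65; Vance 138,271.07; Petrov 148,103.57.
Rounded to nearest $50: Chaudhri $105,450; Quinlan $201,450; Vance $138,250; Petrov $148,100. Sum = $593,250.
Difference $593,300 − $593,250 = +$50 applied to largest allocation (Quinlan): Quinlan becomes $201,500.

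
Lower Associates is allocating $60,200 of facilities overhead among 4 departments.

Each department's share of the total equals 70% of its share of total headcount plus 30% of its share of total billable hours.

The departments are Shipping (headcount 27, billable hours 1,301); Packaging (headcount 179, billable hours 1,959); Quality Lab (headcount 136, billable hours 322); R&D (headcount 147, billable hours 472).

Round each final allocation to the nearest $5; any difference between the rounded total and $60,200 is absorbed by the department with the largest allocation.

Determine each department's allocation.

Totals — headcount 489, billable hours 4,054.
Blended shares (70% headcount + 30% billable hours): Shipping 0.1349; Packaging 0.4012; Quality Lab 0.2185; R&D 0.2454.
Pro-rata amounts: Shipping 8,122.52; Packaging 24,152.55; Quality Lab 13,154.38; R&D 14,770.55.
After rounding ($5): Shipping $8,125; Packaging $24,155; Quality Lab $13,155; R&D $14,770. Sum = $60,205.
Difference $60,200 − $60,205 = −$5 applied to largest allocation (Packaging): Packaging becomes $24,150.

Shipping: $8,125 · Packaging: $24,150 · Quality Lab: $13,155 · R&D: $14,770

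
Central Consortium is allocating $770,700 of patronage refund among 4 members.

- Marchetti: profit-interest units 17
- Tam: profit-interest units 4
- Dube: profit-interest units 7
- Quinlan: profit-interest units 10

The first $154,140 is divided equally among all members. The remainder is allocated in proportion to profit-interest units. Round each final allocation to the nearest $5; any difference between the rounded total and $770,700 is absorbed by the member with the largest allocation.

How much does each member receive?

$154,140 shared equally gives $38,535 per member.
Remainder $616,560 by profit-interest units (total 38): Marchetti 275,829.47 → $275,830; Tam 64,901.05 → $64,900; Dube 113,576.84 → $113,575; Quinlan 162,252.63 → $162,255.
Totals: Marchetti $38,535 + $275,830 = $314,365; Tam $38,535 + $64,900 = $103,435; Dube $38,535 + $113,575 = $152,110; Quinlan $38,535 + $162,255 = $200,790.

Marchetti: $314,365 | Tam: $103,435 | Dube: $152,110 | Quinlan: $200,790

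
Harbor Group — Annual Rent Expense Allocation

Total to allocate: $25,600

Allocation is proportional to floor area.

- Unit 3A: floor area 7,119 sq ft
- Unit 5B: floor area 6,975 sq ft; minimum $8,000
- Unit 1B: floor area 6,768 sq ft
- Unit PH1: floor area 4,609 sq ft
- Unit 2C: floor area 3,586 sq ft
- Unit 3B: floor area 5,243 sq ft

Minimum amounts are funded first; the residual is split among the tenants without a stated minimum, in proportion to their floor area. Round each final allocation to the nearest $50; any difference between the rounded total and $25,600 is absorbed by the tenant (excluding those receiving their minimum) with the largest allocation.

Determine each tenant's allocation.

Unit 3A: $4,600 · Unit 5B: $8,000 · Unit 1B: $4,350 · Unit PH1: $2,950 · Unit 2C: $2,300 · Unit 3B: $3,400

Minimums first: Unit 5B $8,000. Residual $17,600.
Residual split over remaining floor area 27,325: Unit 3A 4,585.34 → $4,600; Unit 1B 4,359.26 → $4,350; Unit PH1 2,968.65 → $2,950; Unit 2C 2,309.74 → $2,300; Unit 3B 3,377.01 → $3,400.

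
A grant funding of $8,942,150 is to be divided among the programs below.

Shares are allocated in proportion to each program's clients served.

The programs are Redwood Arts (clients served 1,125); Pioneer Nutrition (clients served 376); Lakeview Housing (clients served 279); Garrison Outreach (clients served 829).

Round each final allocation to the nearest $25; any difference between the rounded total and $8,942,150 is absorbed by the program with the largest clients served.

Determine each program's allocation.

Redwood Arts: $3,855,875 | Pioneer Nutrition: $1,288,700 | Lakeview Housing: $956,250 | Garrison Outreach: $2,841,325

Clients served total: 1,125 + 376 + 279 + 829 = 2,609.
Proportional shares: Redwood Arts 3,855,852.34; Pioneer Nutrition 1,288,711.54; Lakeview Housing 956,251.38; Garrison Outreach 2,841,334.75.
Rounded to nearest $25: Redwood Arts $3,855,850; Pioneer Nutrition $1,288,700; Lakeview Housing $956,250; Garrison Outreach $2,841,325. Sum = $8,942,125.
Difference $8,942,150 − $8,942,125 = +$25 applied to largest clients served (Redwood Arts): Redwood Arts becomes $3,855,875.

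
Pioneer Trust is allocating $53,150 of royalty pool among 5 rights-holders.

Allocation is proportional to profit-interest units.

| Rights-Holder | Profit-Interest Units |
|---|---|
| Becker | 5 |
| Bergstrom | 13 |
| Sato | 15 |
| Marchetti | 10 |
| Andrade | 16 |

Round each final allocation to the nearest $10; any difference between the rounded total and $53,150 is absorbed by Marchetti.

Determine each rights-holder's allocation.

Becker: $4,500 · Bergstrom: $11,710 · Sato: $13,510 · Marchetti: $9,020 · Andrade: $14,410

Total profit-interest units = 59.
Unrounded shares: Becker 5/59 × $53,150 = 4,504.24; Bergstrom 13/59 × $53,150 = 11,711.02; Sato 15/59 × $53,150 = 13,512.71; Marchetti 10/59 × $53,150 = 9,008.47; Andrade 16/59 × $53,150 = 14,413.56.
After rounding ($10): Becker $4,500; Bergstrom $11,710; Sato $13,510; Marchetti $9,010; Andrade $14,410. Sum = $53,140.
Difference $53,150 − $53,140 = +$10 applied to Marchetti: Marchetti becomes $9,020.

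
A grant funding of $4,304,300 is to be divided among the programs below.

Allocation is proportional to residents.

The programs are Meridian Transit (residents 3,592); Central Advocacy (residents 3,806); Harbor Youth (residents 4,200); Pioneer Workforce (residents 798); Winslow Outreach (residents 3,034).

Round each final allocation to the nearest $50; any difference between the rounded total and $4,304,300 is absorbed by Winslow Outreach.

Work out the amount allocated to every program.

Meridian Transit: $1,002,000 | Central Advocacy: $1,061,700 | Harbor Youth: $1,171,600 | Pioneer Workforce: $222,600 | Winslow Outreach: $846,400

Residents total: 15,430.
Raw shares: Meridian Transit 3,592/15,430 × $4,304,300 = 1,002,012.03; Central Advocacy 3,806/15,430 × $4,304,300 = 1,061,708.74; Harbor Youth 4,200/15,430 × $4,304,300 = 1,171,617.63; Pioneer Workforce 798/15,430 × $4,304,300 = 222,607.35; Winslow Outreach 3,034/15,430 × $4,304,300 = 846,354.26.
At nearest $50: Meridian Transit $1,002,000; Central Advocacy $1,061,700; Harbor Youth $1,171,600; Pioneer Workforce $222,600; Winslow Outreach $846,350. Sum = $4,304,250.
Difference $4,304,300 − $4,304,250 = +$50 applied to Winslow Outreach: Winslow Outreach becomes $846,400.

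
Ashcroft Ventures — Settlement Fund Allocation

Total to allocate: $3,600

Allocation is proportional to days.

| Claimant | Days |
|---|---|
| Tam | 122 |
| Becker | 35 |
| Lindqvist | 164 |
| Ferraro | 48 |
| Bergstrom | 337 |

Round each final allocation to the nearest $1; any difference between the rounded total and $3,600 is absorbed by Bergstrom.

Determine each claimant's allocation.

Sum of days: 706.
Unrounded shares: Tam 122/706 × $3,600 = 622.10; Becker 35/706 × $3,600 = 178.47; Lindqvist 164/706 × $3,600 = 836.26; Ferraro 48/706 × $3,600 = 244.76; Bergstrom 337/706 × $3,600 = 1,718.41.
At nearest $1: Tam $622; Becker $178; Lindqvist $836; Ferraro $245; Bergstrom $1,718. Sum = $3,599.
Difference $3,600 − $3,599 = +$1 applied to Bergstrom: Bergstrom becomes $1,719.

Tam: $622; Becker: $178; Lindqvist: $836; Ferraro: $245; Bergstrom: $1,719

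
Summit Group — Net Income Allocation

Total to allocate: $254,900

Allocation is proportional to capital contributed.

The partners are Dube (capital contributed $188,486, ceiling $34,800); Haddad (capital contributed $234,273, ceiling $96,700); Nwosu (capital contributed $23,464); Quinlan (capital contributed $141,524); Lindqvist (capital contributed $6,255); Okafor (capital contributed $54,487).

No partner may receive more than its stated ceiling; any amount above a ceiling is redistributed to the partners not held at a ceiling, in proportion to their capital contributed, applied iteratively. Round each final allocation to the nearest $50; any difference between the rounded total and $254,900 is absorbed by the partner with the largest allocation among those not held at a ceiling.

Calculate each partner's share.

Total capital contributed = 648,489.
Proportional shares (ignoring caps): Dube 74,087.74; Haddad 92,085.12; Nwosu 9,222.94; Quinlan 55,628.50; Lindqvist 2,458.64; Okafor 21,417.07.
Cap binds for Dube ($34,800); residual $220,100 reallocated over remaining capital contributed 460,003.
Cap binds for Haddad ($96,700); residual $123,400 reallocated over remaining capital contributed 225,730.
Remaining shares: Nwosu 12,827.08 → $12,850; Quinlan 77,367.04 → $77,350; Lindqvist 3,419.43 → $3,400; Okafor 29,786.45 → $29,800.

Dube: $34,800; Haddad: $96,700; Nwosu: $12,850; Quinlan: $77,350; Lindqvist: $3,400; Okafor: $29,800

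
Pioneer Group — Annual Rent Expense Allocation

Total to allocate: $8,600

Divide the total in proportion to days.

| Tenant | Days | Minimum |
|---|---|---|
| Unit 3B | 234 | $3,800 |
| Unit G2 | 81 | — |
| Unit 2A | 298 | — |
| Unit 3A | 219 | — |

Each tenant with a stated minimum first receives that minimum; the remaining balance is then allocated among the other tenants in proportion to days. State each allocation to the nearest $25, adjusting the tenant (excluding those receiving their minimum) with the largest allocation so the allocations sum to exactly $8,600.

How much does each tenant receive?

Unit 3B: $3,800 · Unit G2: $650 · Unit 2A: $2,400 · Unit 3A: $1,750

Fund the minimums — Unit 3B $3,800. Remaining pool $4,800.
Remaining pool split over remaining days 598: Unit G2 650.17 → $650; Unit 2A 2,391.97 → $2,400; Unit 3A 1,757.86 → $1,750.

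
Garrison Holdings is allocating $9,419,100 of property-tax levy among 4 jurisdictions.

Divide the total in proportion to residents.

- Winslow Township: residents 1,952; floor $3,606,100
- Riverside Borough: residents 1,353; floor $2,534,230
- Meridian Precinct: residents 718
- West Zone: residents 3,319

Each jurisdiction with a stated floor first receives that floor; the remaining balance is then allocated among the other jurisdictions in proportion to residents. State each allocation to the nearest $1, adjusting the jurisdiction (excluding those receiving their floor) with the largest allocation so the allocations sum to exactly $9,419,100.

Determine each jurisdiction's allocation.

Winslow Township: $3,606,100 | Riverside Borough: $2,534,230 | Meridian Precinct: $583,145 | West Zone: $2,695,625

Guaranteed amounts: Winslow Township $3,606,100; Riverside Borough $2,534,230. Residual $3,278,770.
Residual split over remaining residents 4,037: Meridian Precinct 583,145.12 → $583,145; West Zone 2,695,624.88 → $2,695,625.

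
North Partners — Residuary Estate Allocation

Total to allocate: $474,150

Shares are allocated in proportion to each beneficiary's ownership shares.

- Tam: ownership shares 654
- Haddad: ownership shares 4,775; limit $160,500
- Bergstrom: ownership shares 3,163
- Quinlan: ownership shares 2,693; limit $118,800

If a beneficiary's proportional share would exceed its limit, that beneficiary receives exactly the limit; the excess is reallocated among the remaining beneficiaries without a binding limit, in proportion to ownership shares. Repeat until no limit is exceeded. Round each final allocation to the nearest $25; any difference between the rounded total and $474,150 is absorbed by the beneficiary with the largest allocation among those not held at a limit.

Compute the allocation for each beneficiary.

Tam: $33,375 | Haddad: $160,500 | Bergstrom: $161,475 | Quinlan: $118,800

Total ownership shares = 11,285.
Proportional shares (ignoring caps): Tam 27,478.43; Haddad 200,626.16; Bergstrom 132,896.45; Quinlan 113,148.95.
Held at cap: Haddad ($160,500); balance $313,650 reallocated over remaining ownership shares 6,510.
Held at cap: Quinlan ($118,800); balance $194,850 reallocated over remaining ownership shares 3,817.
Remaining shares: Tam 33,385.35 → $33,375; Bergstrom 161,464.65 → $161,475.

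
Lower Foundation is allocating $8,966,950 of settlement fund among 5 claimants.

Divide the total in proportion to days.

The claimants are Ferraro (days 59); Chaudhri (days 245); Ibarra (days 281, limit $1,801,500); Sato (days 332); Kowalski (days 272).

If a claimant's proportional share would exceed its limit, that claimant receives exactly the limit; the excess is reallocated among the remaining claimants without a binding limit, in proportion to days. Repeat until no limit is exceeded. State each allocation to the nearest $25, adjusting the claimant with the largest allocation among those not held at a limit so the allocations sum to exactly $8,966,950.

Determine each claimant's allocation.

Ferraro: $465,600 · Chaudhri: $1,933,400 · Ibarra: $1,801,500 · Sato: $2,619,975 · Kowalski: $2,146,475

Total days = 1,189.
Unconstrained shares: Ferraro 444,953.78; Chaudhri 1,847,689.44; Ibarra 2,119,186.67; Sato 2,503,807.74; Kowalski 2,051,312.36.
Held at cap: Ibarra ($1,801,500); remaining pool $7,165,450 reallocated over remaining days 908.
Redistributed shares: Ferraro 465,596.42 → $465,600; Chaudhri 1,933,408.87 → $1,933,400; Sato 2,619,966.30 → $2,619,975; Kowalski 2,146,478.41 → $2,146,475.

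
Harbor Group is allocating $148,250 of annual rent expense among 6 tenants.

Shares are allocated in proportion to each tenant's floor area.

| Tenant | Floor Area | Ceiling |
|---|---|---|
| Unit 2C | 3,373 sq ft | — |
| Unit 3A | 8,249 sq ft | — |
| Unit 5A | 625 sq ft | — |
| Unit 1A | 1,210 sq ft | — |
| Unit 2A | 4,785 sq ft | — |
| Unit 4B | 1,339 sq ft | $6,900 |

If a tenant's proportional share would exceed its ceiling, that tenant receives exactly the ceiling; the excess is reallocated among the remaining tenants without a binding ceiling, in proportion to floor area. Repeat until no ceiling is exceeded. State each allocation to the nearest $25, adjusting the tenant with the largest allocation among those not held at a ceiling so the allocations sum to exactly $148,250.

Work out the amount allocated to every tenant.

Unit 2C: $26,125; Unit 3A: $63,925; Unit 5A: $4,850; Unit 1A: $9,375; Unit 2A: $37,075; Unit 4B: $6,900

Sum of floor area: 19,581.
Proportional shares (ignoring caps): Unit 2C 25,537.37; Unit 3A 62,454.13; Unit 5A 4,731.95; Unit 1A 9,161.05; Unit 2A 36,227.78; Unit 4B 10,137.72.
Held at cap: Unit 4B ($6,900); remaining pool $141,350 reallocated over remaining floor area 18,242.
Redistributed shares: Unit 2C 26,136.03 → $26,125; Unit 3A 63,918.22 → $63,925; Unit 5A 4,842.88 → $4,850; Unit 1A 9,375.81 → $9,375; Unit 2A 37,077.06 → $37,075.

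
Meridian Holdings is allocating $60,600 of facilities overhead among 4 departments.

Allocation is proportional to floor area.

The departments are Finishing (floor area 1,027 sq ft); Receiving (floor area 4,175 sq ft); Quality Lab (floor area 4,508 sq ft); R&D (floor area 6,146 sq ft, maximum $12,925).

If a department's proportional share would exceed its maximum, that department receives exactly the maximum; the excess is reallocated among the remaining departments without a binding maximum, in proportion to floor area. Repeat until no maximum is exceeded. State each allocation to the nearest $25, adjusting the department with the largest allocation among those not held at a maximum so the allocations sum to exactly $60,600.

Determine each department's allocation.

Combined floor area = 15,856.
Proportional shares (ignoring caps): Finishing 3,925.09; Receiving 15,956.42; Quality Lab 17,229.11; R&D 23,489.38.
Held at cap: R&D ($12,925); remaining pool $47,675 reallocated over remaining floor area 9,710.
Remaining shares: Finishing 5,042.45 → $5,050; Receiving 20,498.78 → $20,500; Quality Lab 22,133.77 → $22,125.

Finishing: $5,050; Receiving: $20,500; Quality Lab: $22,125; R&D: $12,925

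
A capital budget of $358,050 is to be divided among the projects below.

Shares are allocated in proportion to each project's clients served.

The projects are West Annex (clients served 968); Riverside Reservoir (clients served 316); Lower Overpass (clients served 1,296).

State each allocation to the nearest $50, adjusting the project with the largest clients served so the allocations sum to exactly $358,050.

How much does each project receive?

West Annex: $134,350 | Riverside Reservoir: $43,850 | Lower Overpass: $179,850

Clients served total: 968 + 316 + 1,296 = 2,580.
Pro-rata amounts: West Annex 134,338.14; Riverside Reservoir 43,854.19; Lower Overpass 179,857.67.
At nearest $50: West Annex $134,350; Riverside Reservoir $43,850; Lower Overpass $179,850. Sum = $358,050.
Sum already equals the total — no adjustment.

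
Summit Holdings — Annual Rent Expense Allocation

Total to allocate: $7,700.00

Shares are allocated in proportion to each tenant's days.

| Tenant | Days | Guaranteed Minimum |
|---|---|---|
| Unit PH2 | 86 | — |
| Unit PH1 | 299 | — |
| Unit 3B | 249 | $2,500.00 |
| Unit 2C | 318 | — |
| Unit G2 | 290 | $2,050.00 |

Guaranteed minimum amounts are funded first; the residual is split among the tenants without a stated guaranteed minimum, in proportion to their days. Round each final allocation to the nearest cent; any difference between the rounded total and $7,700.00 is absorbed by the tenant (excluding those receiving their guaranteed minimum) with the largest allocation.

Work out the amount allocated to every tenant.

Unit PH2: $385.35 | Unit PH1: $1,339.76 | Unit 3B: $2,500.00 | Unit 2C: $1,424.89 | Unit G2: $2,050.00

Guaranteed amounts: Unit 3B $2,500.00; Unit G2 $2,050.00. Balance $3,150.00.
Balance split over remaining days 703: Unit PH2 385.3485 → $385.35; Unit PH1 1,339.7582 → $1,339.76; Unit 2C 1,424.8933 → $1,424.89.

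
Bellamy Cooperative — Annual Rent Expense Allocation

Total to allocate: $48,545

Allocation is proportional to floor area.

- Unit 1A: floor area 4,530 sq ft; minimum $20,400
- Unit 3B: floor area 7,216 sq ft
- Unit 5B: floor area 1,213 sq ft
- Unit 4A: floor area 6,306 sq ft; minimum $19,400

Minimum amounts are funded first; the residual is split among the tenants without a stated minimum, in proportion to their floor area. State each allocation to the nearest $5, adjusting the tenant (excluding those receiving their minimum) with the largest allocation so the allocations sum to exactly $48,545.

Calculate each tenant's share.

Fund the minimums — Unit 1A $20,400; Unit 4A $19,400. Balance $8,745.
Balance split over remaining floor area 8,429: Unit 3B 7,486.53 → $7,485; Unit 5B 1,258.47 → $1,260.

Unit 1A: $20,400; Unit 3B: $7,485; Unit 5B: $1,260; Unit 4A: $19,400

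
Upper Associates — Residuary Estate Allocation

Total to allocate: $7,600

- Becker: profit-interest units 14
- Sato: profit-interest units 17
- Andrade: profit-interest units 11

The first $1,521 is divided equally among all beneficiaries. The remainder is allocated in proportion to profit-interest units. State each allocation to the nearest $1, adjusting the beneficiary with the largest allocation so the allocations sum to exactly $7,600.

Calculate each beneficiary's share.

Becker: $2,533 · Sato: $2,968 · Andrade: $2,099

$1,521 shared equally gives $507 per beneficiary.
Remainder $6,079 by profit-interest units (total 42): Becker 2,026.33 → $2,026; Sato 2,460.55 → $2,461; Andrade 1,592.12 → $1,592.
Totals: Becker $507 + $2,026 = $2,533; Sato $507 + $2,461 = $2,968; Andrade $507 + $1,592 = $2,099.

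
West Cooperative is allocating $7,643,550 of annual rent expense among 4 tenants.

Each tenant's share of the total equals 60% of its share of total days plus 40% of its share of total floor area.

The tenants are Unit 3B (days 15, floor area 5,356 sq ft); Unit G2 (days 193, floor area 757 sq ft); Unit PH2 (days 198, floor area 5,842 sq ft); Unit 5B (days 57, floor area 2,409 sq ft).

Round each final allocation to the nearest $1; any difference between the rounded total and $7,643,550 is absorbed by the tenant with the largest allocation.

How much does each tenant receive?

Days total 463; floor area total 14,364.
Combined weights (60% days + 40% floor area): Unit 3B 0.1686; Unit G2 0.2712; Unit PH2 0.4193; Unit 5B 0.1410.
Proportional shares: Unit 3B 1,288,619.21; Unit G2 2,072,842.63; Unit PH2 3,204,726.21; Unit 5B 1,077,361.95.
After rounding ($1): Unit 3B $1,288,619; Unit G2 $2,072,843; Unit PH2 $3,204,726; Unit 5B $1,077,362. Sum = $7,643,550.
No rounding difference to absorb.

Unit 3B: $1,288,619; Unit G2: $2,072,843; Unit PH2: $3,204,726; Unit 5B: $1,077,362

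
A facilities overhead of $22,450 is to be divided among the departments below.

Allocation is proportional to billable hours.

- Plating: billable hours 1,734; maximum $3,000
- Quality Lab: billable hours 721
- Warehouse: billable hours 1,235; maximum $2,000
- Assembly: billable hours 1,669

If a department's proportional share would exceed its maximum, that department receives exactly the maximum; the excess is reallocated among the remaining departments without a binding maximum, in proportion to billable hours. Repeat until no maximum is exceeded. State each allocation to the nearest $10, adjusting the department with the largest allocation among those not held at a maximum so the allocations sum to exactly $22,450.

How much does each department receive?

Plating: $3,000; Quality Lab: $5,260; Warehouse: $2,000; Assembly: $12,190

Sum of billable hours: 5,359.
Proportional shares (ignoring caps): Plating 7,264.10; Quality Lab 3,020.42; Warehouse 5,173.68; Assembly 6,991.80.
Cap binds for Plating ($3,000), Warehouse ($2,000); balance $17,450 reallocated over remaining billable hours 2,390.
Redistributed shares: Quality Lab 5,264.21 → $5,260; Assembly 12,185.79 → $12,190.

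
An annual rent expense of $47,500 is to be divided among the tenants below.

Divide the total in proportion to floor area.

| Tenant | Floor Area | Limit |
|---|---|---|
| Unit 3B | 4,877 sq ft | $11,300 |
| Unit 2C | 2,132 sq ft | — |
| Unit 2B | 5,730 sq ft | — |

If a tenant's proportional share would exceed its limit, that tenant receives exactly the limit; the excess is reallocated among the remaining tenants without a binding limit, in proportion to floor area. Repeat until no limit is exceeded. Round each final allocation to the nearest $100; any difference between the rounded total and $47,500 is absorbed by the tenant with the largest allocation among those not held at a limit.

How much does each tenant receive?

Unit 3B: $11,300 · Unit 2C: $9,800 · Unit 2B: $26,400

Total floor area = 12,739.
Unconstrained shares: Unit 3B 18,184.90; Unit 2C 7,949.60; Unit 2B 21,365.49.
Held at cap: Unit 3B ($11,300); balance $36,200 reallocated over remaining floor area 7,862.
Shares after redistribution: Unit 2C 9,816.64 → $9,800; Unit 2B 26,383.36 → $26,400.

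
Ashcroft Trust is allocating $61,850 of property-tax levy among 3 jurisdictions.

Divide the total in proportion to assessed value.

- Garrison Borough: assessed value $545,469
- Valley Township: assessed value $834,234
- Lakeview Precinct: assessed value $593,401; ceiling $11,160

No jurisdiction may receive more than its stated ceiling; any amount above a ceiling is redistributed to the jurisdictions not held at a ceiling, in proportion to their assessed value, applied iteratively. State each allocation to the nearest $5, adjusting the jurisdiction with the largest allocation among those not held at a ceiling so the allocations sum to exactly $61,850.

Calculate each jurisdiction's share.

Combined assessed value = 1,973,104.
Unconstrained shares: Garrison Borough 17,098.57; Valley Township 26,150.36; Lakeview Precinct 18,601.07.
Held at cap: Lakeview Precinct ($11,160); remaining pool $50,690 reallocated over remaining assessed value 1,379,703.
Redistributed shares: Garrison Borough 20,040.42 → $20,040; Valley Township 30,649.58 → $30,650.

Garrison Borough: $20,040 | Valley Township: $30,650 | Lakeview Precinct: $11,160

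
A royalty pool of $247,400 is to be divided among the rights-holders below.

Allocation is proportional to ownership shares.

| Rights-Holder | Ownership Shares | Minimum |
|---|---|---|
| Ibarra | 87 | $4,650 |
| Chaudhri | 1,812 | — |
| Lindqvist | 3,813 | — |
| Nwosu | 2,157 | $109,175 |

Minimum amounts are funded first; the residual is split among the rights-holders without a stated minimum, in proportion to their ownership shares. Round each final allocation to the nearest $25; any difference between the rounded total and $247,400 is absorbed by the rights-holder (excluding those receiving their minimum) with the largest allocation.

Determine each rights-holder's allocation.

Guaranteed amounts: Ibarra $4,650; Nwosu $109,175. Residual $133,575.
Residual split over remaining ownership shares 5,625: Chaudhri 43,028.96 → $43,025; Lindqvist 90,546.04 → $90,550.

Ibarra: $4,650 | Chaudhri: $43,025 | Lindqvist: $90,550 | Nwosu: $109,175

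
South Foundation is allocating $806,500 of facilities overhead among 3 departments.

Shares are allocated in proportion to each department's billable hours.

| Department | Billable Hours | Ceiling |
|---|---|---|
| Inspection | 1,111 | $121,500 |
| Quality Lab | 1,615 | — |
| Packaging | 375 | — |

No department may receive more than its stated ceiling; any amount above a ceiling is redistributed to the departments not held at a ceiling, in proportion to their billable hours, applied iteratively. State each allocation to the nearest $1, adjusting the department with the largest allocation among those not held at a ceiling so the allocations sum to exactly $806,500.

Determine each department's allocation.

Sum of billable hours: 3,101.
Unconstrained shares: Inspection 288,945.99; Quality Lab 420,024.99; Packaging 97,529.02.
Cap binds for Inspection ($121,500); residual $685,000 reallocated over remaining billable hours 1,990.
Redistributed shares: Quality Lab 555,917.09 → $555,917; Packaging 129,082.91 → $129,083.

Inspection: $121,500 · Quality Lab: $555,917 · Packaging: $129,083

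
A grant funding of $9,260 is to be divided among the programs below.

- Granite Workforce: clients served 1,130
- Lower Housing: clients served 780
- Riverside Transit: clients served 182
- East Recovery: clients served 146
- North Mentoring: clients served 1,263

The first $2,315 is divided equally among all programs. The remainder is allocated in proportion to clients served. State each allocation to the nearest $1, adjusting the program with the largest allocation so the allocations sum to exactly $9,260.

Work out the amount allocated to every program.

First tranche $2,315 split equally: $463 each.
Remainder $6,945 by clients served (total 3,501): Granite Workforce 2,241.60 → $2,242; Lower Housing 1,547.30 → $1,547; Riverside Transit 361.04 → $361; East Recovery 289.62 → $290; North Mentoring 2,505.44 → $2,505.
Totals: Granite Workforce $463 + $2,242 = $2,705; Lower Housing $463 + $1,547 = $2,010; Riverside Transit $463 + $361 = $824; East Recovery $463 + $290 = $753; North Mentoring $463 + $2,505 = $2,968.

Granite Workforce: $2,705 · Lower Housing: $2,010 · Riverside Transit: $824 · East Recovery: $753 · North Mentoring: $2,968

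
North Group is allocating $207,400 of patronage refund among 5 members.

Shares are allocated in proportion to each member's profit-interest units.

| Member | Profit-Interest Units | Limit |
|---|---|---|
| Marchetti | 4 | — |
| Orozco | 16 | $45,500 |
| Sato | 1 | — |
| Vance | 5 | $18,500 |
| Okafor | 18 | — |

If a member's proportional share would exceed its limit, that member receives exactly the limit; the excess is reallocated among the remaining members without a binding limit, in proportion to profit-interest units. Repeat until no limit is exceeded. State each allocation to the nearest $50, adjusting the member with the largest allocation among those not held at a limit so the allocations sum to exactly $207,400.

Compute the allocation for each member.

Sum of profit-interest units: 44.
Proportional shares (ignoring caps): Marchetti 18,854.55; Orozco 75,418.18; Sato 4,713.64; Vance 23,568.18; Okafor 84,845.45.
Held at cap: Orozco ($45,500), Vance ($18,500); remaining pool $143,400 reallocated over remaining profit-interest units 23.
Shares after redistribution: Marchetti 24,939.13 → $24,950; Sato 6,234.78 → $6,250; Okafor 112,226.09 → $112,250.
Rounding difference −$50 applied to Okafor → $112,200.

Marchetti: $24,950 · Orozco: $45,500 · Sato: $6,250 · Vance: $18,500 · Okafor: $112,200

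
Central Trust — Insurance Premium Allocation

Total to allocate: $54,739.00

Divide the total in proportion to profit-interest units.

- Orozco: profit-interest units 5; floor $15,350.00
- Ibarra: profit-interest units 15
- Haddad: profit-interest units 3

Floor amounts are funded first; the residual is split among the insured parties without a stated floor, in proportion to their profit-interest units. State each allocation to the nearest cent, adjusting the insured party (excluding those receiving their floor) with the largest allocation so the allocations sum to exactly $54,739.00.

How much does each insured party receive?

Orozco: $15,350.00; Ibarra: $32,824.17; Haddad: $6,564.83

Fund the minimums — Orozco $15,350.00. Remaining pool $39,389.00.
Remaining pool split over remaining profit-interest units 18: Ibarra 32,824.1667 → $32,824.17; Haddad 6,564.8333 → $6,564.83.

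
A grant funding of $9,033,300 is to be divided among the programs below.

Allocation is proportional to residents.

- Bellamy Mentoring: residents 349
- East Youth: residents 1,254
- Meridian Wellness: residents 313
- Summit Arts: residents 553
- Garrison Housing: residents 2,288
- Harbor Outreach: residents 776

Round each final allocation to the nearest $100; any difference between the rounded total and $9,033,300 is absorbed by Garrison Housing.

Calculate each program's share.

Bellamy Mentoring: $569,800 | East Youth: $2,047,300 | Meridian Wellness: $511,000 | Summit Arts: $902,800 | Garrison Housing: $3,735,500 | Harbor Outreach: $1,266,900

Sum of residents: 5,533.
Proportional shares: Bellamy Mentoring 349/5,533 × $9,033,300 = 569,785.23; East Youth 1,254/5,533 × $9,033,300 = 2,047,308.55; Meridian Wellness 313/5,533 × $9,033,300 = 511,010.83; Summit Arts 553/5,533 × $9,033,300 = 902,840.21; Garrison Housing 2,288/5,533 × $9,033,300 = 3,735,440.16; Harbor Outreach 776/5,533 × $9,033,300 = 1,266,915.02.
Rounded to nearest $100: Bellamy Mentoring $569,800; East Youth $2,047,300; Meridian Wellness $511,000; Summit Arts $902,800; Garrison Housing $3,735,400; Harbor Outreach $1,266,900. Sum = $9,033,200.
Difference $9,033,300 − $9,033,200 = +$100 applied to Garrison Housing: Garrison Housing becomes $3,735,500.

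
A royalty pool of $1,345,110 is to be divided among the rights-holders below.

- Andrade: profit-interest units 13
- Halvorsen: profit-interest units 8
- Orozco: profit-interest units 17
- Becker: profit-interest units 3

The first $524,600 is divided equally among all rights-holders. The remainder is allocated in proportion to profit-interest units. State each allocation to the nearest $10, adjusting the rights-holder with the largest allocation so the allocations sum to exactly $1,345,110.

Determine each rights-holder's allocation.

Andrade: $391,310 · Halvorsen: $291,250 · Orozco: $471,360 · Becker: $191,190

Equal tier: $524,600 ÷ 4 = $131,150 apiece.
Remainder $820,510 by profit-interest units (total 41): Andrade 260,161.71 → $260,160; Halvorsen 160,099.51 → $160,100; Orozco 340,211.46 → $340,210; Becker 60,037.32 → $60,040.
Totals: Andrade $131,150 + $260,160 = $391,310; Halvorsen $131,150 + $160,100 = $291,250; Orozco $131,150 + $340,210 = $471,360; Becker $131,150 + $60,040 = $191,190.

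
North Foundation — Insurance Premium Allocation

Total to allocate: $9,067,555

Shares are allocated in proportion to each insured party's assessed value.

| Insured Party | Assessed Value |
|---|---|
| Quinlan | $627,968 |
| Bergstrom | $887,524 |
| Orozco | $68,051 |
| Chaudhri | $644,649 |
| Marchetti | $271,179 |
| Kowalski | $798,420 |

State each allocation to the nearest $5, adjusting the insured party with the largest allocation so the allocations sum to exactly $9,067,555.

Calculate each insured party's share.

Quinlan: $1,726,650 · Bergstrom: $2,440,325 · Orozco: $187,110 · Chaudhri: $1,772,515 · Marchetti: $745,630 · Kowalski: $2,195,325

Assessed value total: 3,297,791.
Unrounded shares: Quinlan 627,968/3,297,791 × $9,067,555 = 1,726,651.08; Bergstrom 887,524/3,297,791 × $9,067,555 = 2,440,322.23; Orozco 68,051/3,297,791 × $9,067,555 = 187,111.97; Chaudhri 644,649/3,297,791 × $9,067,555 = 1,772,516.89; Marchetti 271,179/3,297,791 × $9,067,555 = 745,629.57; Kowalski 798,420/3,297,791 × $9,067,555 = 2,195,323.25.
At nearest $5: Quinlan $1,726,650; Bergstrom $2,440,320; Orozco $187,110; Chaudhri $1,772,515; Marchetti $745,630; Kowalski $2,195,325. Sum = $9,067,550.
Difference $9,067,555 − $9,067,550 = +$5 applied to largest allocation (Bergstrom): Bergstrom becomes $2,440,325.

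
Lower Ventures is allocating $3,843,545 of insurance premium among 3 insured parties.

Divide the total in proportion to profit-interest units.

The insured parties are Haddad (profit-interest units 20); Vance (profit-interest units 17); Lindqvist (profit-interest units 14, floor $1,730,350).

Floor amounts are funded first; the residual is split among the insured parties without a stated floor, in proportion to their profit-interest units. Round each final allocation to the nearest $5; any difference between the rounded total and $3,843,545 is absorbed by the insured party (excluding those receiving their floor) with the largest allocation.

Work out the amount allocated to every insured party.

Haddad: $1,142,270 · Vance: $970,925 · Lindqvist: $1,730,350

Minimums first: Lindqvist $1,730,350. Remaining pool $2,113,195.
Remaining pool split over remaining profit-interest units 37: Haddad 1,142,267.57 → $1,142,270; Vance 970,927.43 → $970,925.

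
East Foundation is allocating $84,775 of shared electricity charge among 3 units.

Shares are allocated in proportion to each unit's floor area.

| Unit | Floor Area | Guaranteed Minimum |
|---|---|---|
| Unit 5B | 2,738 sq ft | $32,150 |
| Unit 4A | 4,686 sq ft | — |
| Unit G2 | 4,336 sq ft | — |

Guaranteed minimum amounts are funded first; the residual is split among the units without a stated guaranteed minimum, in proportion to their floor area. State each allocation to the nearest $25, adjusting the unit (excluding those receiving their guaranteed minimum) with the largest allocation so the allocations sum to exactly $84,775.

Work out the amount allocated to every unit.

Unit 5B: $32,150 · Unit 4A: $27,325 · Unit G2: $25,300

Guaranteed amounts: Unit 5B $32,150. Residual $52,625.
Residual split over remaining floor area 9,022: Unit 4A 27,333.27 → $27,325; Unit G2 25,291.73 → $25,300.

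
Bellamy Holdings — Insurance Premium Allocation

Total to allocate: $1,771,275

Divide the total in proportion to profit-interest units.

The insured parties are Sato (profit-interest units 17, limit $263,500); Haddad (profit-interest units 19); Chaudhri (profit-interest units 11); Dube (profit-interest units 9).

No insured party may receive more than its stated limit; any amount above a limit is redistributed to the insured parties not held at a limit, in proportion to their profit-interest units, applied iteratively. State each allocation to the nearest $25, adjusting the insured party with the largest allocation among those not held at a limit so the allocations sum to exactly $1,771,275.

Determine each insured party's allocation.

Sato: $263,500 | Haddad: $734,550 | Chaudhri: $425,275 | Dube: $347,950

Profit-interest units total: 56.
Proportional shares (ignoring caps): Sato 537,708.48; Haddad 600,968.30; Chaudhri 347,929.02; Dube 284,669.20.
Cap binds for Sato ($263,500); remaining pool $1,507,775 reallocated over remaining profit-interest units 39.
Remaining shares: Haddad 734,557.05 → $734,550; Chaudhri 425,269.87 → $425,275; Dube 347,948.08 → $347,950.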